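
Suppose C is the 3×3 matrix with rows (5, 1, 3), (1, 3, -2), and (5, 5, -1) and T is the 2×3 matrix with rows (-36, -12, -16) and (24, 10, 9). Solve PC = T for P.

C is on the right of P, so right-multiply by C⁻¹: P = TC⁻¹.
C has determinant -4; C⁻¹ = [[-7/4, -4, 11/4], [9/4, 5, -13/4], [5/2, 5, -7/2]].
P = TC⁻¹ = [[-36, -12, -16], [24, 10, 9]] · [[-7/4, -4, 11/4], [9/4, 5, -13/4], [5/2, 5, -7/2]] = [[-4, 4, -4], [3, -1, 2]].

P = [[-4, 4, -4], [3, -1, 2]]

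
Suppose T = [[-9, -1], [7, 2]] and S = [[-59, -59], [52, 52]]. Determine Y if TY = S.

Y = [[6, 6], [5, 5]]

T is on the left of Y, so left-multiply by T⁻¹: Y = T⁻¹S.
det T = -11; the adjugate gives T⁻¹ = [[-2/11, -1/11], [7/11, 9/11]].
Y = T⁻¹S = [[-2/11, -1/11], [7/11, 9/11]] · [[-59, -59], [52, 52]] = [[6, 6], [5, 5]].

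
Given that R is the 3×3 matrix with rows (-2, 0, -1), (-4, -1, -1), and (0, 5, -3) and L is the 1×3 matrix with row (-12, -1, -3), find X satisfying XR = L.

Right-multiplying both sides by R⁻¹ gives X = LR⁻¹.
det R = 4; the adjugate gives R⁻¹ = [[2, -5/4, -1/4], [-3, 3/2, 1/2], [-5, 5/2, 1/2]].
X = LR⁻¹ = [[-12, -1, -3]] · [[2, -5/4, -1/4], [-3, 3/2, 1/2], [-5, 5/2, 1/2]] = [[-6, 6, 1]].

X = [[-6, 6, 1]]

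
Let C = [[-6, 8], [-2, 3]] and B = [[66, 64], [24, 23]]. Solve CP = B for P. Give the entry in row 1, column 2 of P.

-4

Since C multiplies P on the left, P = C⁻¹B.
det C = -2; the adjugate gives C⁻¹ = [[-3/2, 4], [-1, 3]].
P = C⁻¹B = [[-3/2, 4], [-1, 3]] · [[66, 64], [24, 23]] = [[-3, -4], [6, 5]].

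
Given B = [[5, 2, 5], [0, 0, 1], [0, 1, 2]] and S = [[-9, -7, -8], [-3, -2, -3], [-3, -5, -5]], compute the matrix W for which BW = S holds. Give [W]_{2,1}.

Left-multiplying both sides by B⁻¹ gives W = B⁻¹S.
det B = -5, so B⁻¹ = [[1/5, -1/5, -2/5], [0, -2, 1], [0, 1, 0]].
W = B⁻¹S = [[1/5, -1/5, -2/5], [0, -2, 1], [0, 1, 0]] · [[-9, -7, -8], [-3, -2, -3], [-3, -5, -5]] = [[0, 1, 1], [3, -1, 1], [-3, -2, -3]].

3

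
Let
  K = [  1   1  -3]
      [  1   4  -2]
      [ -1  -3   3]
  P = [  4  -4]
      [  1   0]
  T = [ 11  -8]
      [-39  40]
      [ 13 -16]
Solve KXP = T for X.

Left-multiply by K⁻¹ and right-multiply by P⁻¹: X = K⁻¹TP⁻¹.
det K = 2; the adjugate gives K⁻¹ = [[3, 3, 5], [-1/2, 0, -1/2], [1/2, 1, 3/2]].
P has determinant 4; P⁻¹ = [[0, 1], [-1/4, 1]].
K⁻¹T = [[-19, 16], [-12, 12], [-14, 12]].
X = (K⁻¹T)P⁻¹ = [[-4, -3], [-3, 0], [-3, -2]].

X = [[-4, -3], [-3, 0], [-3, -2]]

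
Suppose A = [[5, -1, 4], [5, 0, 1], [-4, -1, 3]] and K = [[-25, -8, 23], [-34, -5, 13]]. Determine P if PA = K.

P = [[3, -4, 5], [-1, -1, 6]]

Since A sits to the right of P, P = KA⁻¹.
det A = 4, so A⁻¹ = [[1/4, -1/4, -1/4], [-19/4, 31/4, 15/4], [-5/4, 9/4, 5/4]].
P = KA⁻¹ = [[-25, -8, 23], [-34, -5, 13]] · [[1/4, -1/4, -1/4], [-19/4, 31/4, 15/4], [-5/4, 9/4, 5/4]] = [[3, -4, 5], [-1, -1, 6]].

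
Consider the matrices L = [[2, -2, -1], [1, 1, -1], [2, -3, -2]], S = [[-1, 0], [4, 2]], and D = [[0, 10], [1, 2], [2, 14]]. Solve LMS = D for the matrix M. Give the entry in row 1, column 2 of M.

1

Isolating M: multiply by L⁻¹ from the left and S⁻¹ from the right, so M = L⁻¹DS⁻¹.
det L = -5, so L⁻¹ = [[1, 1/5, -3/5], [0, 2/5, -1/5], [1, -2/5, -4/5]].
det S = -2, so S⁻¹ = [[-1, 0], [2, 1/2]].
L⁻¹D = [[-1, 2], [0, -2], [-2, -2]].
M = (L⁻¹D)S⁻¹ = [[5, 1], [-4, -1], [-2, -1]].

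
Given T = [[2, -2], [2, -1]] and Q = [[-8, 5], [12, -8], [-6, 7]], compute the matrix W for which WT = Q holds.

W = [[-1, -3], [2, 4], [-4, 1]]

Since T sits to the right of W, W = QT⁻¹.
det T = 2, so T⁻¹ = [[-1/2, 1], [-1, 1]].
W = QT⁻¹ = [[-8, 5], [12, -8], [-6, 7]] · [[-1/2, 1], [-1, 1]] = [[-1, -3], [2, 4], [-4, 1]].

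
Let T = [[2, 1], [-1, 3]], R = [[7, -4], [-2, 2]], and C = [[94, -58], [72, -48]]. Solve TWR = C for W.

Isolating W: multiply by T⁻¹ from the left and R⁻¹ from the right, so W = T⁻¹CR⁻¹.
T has determinant 7; T⁻¹ = [[3/7, -1/7], [1/7, 2/7]].
det R = 6; the adjugate gives R⁻¹ = [[1/3, 2/3], [1/3, 7/6]].
T⁻¹C = [[30, -18], [34, -22]].
W = (T⁻¹C)R⁻¹ = [[4, -1], [4, -3]].

W = [[4, -1], [4, -3]]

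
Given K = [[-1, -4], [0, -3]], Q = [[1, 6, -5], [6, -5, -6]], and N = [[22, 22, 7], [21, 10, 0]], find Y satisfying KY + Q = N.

KY = N − Q = [[21, 16, 12], [15, 15, 6]].
Left-multiplying both sides by K⁻¹ gives Y = K⁻¹(N − Q).
det K = 3, so K⁻¹ = [[-1, 4/3], [0, -1/3]].
Y = K⁻¹(N − Q) = [[-1, 4, -4], [-5, -5, -2]].

Y = [[-1, 4, -4], [-5, -5, -2]]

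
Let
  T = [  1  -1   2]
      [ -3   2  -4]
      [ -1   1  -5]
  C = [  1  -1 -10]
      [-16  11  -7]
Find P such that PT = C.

P = [[5, 0, 4], [-6, 5, -5]]

T is on the right of P, so right-multiply by T⁻¹: P = CT⁻¹.
det T = 3; the adjugate gives T⁻¹ = [[-2, -1, 0], [-11/3, -1, -2/3], [-1/3, 0, -1/3]].
P = CT⁻¹ = [[1, -1, -10], [-16, 11, -7]] · [[-2, -1, 0], [-11/3, -1, -2/3], [-1/3, 0, -1/3]] = [[5, 0, 4], [-6, 5, -5]].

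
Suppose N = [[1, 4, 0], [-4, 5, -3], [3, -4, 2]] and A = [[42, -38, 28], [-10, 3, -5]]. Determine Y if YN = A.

N is on the right of Y, so right-multiply by N⁻¹: Y = AN⁻¹.
det N = -6, so N⁻¹ = [[1/3, 4/3, 2], [1/6, -1/3, -1/2], [-1/6, -8/3, -7/2]].
Y = AN⁻¹ = [[42, -38, 28], [-10, 3, -5]] · [[1/3, 4/3, 2], [1/6, -1/3, -1/2], [-1/6, -8/3, -7/2]] = [[3, -6, 5], [-2, -1, -4]].

Y = [[3, -6, 5], [-2, -1, -4]]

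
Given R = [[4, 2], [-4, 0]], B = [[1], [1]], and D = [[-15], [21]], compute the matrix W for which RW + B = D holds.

RW = D − B = [[-16], [20]].
Since R multiplies W on the left, W = R⁻¹(D − B).
R has determinant 8; R⁻¹ = [[0, -1/4], [1/2, 1/2]].
W = R⁻¹(D − B) = [[-5], [2]].

W = [[-5], [2]]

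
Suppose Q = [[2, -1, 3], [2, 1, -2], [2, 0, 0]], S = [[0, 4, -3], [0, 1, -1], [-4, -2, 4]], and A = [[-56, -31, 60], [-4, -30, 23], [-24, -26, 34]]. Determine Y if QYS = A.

Left-multiply by Q⁻¹ and right-multiply by S⁻¹: Y = Q⁻¹AS⁻¹.
Q has determinant -2; Q⁻¹ = [[0, 0, 1/2], [2, 3, -5], [1, 1, -2]].
det S = 4, so S⁻¹ = [[1/2, -5/2, -1/4], [1, -3, 0], [1, -4, 0]].
Q⁻¹A = [[-12, -13, 17], [-4, -22, 19], [-12, -9, 15]].
Y = (Q⁻¹A)S⁻¹ = [[-2, 1, 3], [-5, 0, 1], [0, -3, 3]].

Y = [[-2, 1, 3], [-5, 0, 1], [0, -3, 3]]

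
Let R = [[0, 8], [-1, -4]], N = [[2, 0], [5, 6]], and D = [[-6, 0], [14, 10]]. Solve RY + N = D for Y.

Y = [[-5, -4], [-1, 0]]

RY = D − N = [[-8, 0], [9, 4]].
Since R multiplies Y on the left, Y = R⁻¹(D − N).
det R = 8, so R⁻¹ = [[-1/2, -1], [1/8, 0]].
Y = R⁻¹(D − N) = [[-5, -4], [-1, 0]].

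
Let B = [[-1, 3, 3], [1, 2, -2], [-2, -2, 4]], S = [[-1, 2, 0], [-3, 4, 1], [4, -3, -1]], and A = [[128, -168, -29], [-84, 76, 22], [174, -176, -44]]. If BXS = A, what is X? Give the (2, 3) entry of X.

-2

X = B⁻¹AS⁻¹ (apply B⁻¹ on the left and S⁻¹ on the right).
det B = 2, so B⁻¹ = [[2, -9, -6], [0, 1, 1/2], [1, -4, -5/2]].
det S = 3, so S⁻¹ = [[-1/3, 2/3, 2/3], [1/3, 1/3, 1/3], [-7/3, 5/3, 2/3]].
B⁻¹A = [[-32, 36, 8], [3, -12, 0], [29, -32, -7]].
X = (B⁻¹A)S⁻¹ = [[4, 4, -4], [-5, -2, -2], [-4, -3, 4]].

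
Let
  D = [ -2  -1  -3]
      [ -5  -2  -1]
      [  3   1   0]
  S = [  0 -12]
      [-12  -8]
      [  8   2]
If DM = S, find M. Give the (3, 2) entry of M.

Since D multiplies M on the left, M = D⁻¹S.
det D = -2, so D⁻¹ = [[-1/2, 3/2, 5/2], [3/2, -9/2, -13/2], [-1/2, 1/2, 1/2]].
M = D⁻¹S = [[-1/2, 3/2, 5/2], [3/2, -9/2, -13/2], [-1/2, 1/2, 1/2]] · [[0, -12], [-12, -8], [8, 2]] = [[2, -1], [2, 5], [-2, 3]].

3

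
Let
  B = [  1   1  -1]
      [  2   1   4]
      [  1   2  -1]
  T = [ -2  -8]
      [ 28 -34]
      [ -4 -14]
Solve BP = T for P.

P = [[5, -6], [-2, -6], [5, -4]]

Since B multiplies P on the left, P = B⁻¹T.
B has determinant -6; B⁻¹ = [[3/2, 1/6, -5/6], [-1, 0, 1], [-1/2, 1/6, 1/6]].
P = B⁻¹T = [[3/2, 1/6, -5/6], [-1, 0, 1], [-1/2, 1/6, 1/6]] · [[-2, -8], [28, -34], [-4, -14]] = [[5, -6], [-2, -6], [5, -4]].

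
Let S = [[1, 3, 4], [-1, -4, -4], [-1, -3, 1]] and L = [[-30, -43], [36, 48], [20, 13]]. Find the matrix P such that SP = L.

P = [[-4, -4], [-6, -5], [-2, -6]]

Left-multiplying both sides by S⁻¹ gives P = S⁻¹L.
det S = -5; the adjugate gives S⁻¹ = [[16/5, 3, -4/5], [-1, -1, 0], [1/5, 0, 1/5]].
P = S⁻¹L = [[16/5, 3, -4/5], [-1, -1, 0], [1/5, 0, 1/5]] · [[-30, -43], [36, 48], [20, 13]] = [[-4, -4], [-6, -5], [-2, -6]].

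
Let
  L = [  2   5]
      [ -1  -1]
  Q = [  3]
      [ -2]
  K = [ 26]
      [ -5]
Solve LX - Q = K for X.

LX = K + Q = [[29], [-7]].
Left-multiplying both sides by L⁻¹ gives X = L⁻¹(K + Q).
det L = 3, so L⁻¹ = [[-1/3, -5/3], [1/3, 2/3]].
X = L⁻¹(K + Q) = [[2], [5]].

X = [[2], [5]]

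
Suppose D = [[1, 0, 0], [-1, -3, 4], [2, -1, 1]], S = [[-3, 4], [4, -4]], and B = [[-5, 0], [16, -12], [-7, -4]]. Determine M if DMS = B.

Isolating M: multiply by D⁻¹ from the left and S⁻¹ from the right, so M = D⁻¹BS⁻¹.
det D = 1, so D⁻¹ = [[1, 0, 0], [9, 1, -4], [7, 1, -3]].
det S = -4, so S⁻¹ = [[1, 1], [1, 3/4]].
D⁻¹B = [[-5, 0], [-1, 4], [2, 0]].
M = (D⁻¹B)S⁻¹ = [[-5, -5], [3, 2], [2, 2]].

M = [[-5, -5], [3, 2], [2, 2]]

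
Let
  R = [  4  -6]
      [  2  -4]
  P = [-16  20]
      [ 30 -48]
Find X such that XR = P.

Since R sits to the right of X, X = PR⁻¹.
det R = -4; the adjugate gives R⁻¹ = [[1, -3/2], [1/2, -1]].
X = PR⁻¹ = [[-16, 20], [30, -48]] · [[1, -3/2], [1/2, -1]] = [[-6, 4], [6, 3]].

X = [[-6, 4], [6, 3]]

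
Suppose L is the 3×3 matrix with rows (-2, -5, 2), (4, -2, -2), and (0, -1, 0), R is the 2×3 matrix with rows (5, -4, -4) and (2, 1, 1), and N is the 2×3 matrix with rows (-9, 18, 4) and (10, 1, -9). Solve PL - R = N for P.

PL = N + R = [[-4, 14, 0], [12, 2, -8]].
Right-multiplying both sides by L⁻¹ gives P = (N + R)L⁻¹.
L has determinant -4; L⁻¹ = [[1/2, 1/2, -7/2], [0, 0, -1], [1, 1/2, -6]].
P = (N + R)L⁻¹ = [[-2, -2, 0], [-2, 2, 4]].

P = [[-2, -2, 0], [-2, 2, 4]]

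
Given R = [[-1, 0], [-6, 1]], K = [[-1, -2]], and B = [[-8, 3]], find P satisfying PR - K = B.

P = [[3, 1]]

PR = B + K = [[-9, 1]].
Right-multiplying both sides by R⁻¹ gives P = (B + K)R⁻¹.
R has determinant -1; R⁻¹ = [[-1, 0], [-6, 1]].
P = (B + K)R⁻¹ = [[3, 1]].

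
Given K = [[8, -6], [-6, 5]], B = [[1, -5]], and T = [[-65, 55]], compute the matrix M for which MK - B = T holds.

M = [[-5, 4]]

MK = T + B = [[-64, 50]].
K is on the right of M, so right-multiply by K⁻¹: M = (T + B)K⁻¹.
det K = 4, so K⁻¹ = [[5/4, 3/2], [3/2, 2]].
M = (T + B)K⁻¹ = [[-5, 4]].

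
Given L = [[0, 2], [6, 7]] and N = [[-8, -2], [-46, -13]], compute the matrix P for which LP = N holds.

P = [[-3, -1], [-4, -1]]

Left-multiplying both sides by L⁻¹ gives P = L⁻¹N.
det L = -12, so L⁻¹ = [[-7/12, 1/6], [1/2, 0]].
P = L⁻¹N = [[-7/12, 1/6], [1/2, 0]] · [[-8, -2], [-46, -13]] = [[-3, -1], [-4, -1]].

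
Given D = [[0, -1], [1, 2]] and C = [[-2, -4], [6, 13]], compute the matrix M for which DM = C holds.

M = [[2, 5], [2, 4]]

Left-multiplying both sides by D⁻¹ gives M = D⁻¹C.
det D = 1, so D⁻¹ = [[2, 1], [-1, 0]].
M = D⁻¹C = [[2, 1], [-1, 0]] · [[-2, -4], [6, 13]] = [[2, 5], [2, 4]].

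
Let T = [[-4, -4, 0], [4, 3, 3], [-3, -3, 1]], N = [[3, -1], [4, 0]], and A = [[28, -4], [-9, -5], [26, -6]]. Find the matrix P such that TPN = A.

P = [[-1, 0], [0, -1], [3, -1]]

Isolating P: multiply by T⁻¹ from the left and N⁻¹ from the right, so P = T⁻¹AN⁻¹.
det T = 4, so T⁻¹ = [[3, 1, -3], [-13/4, -1, 3], [-3/4, 0, 1]].
det N = 4; the adjugate gives N⁻¹ = [[0, 1/4], [-1, 3/4]].
T⁻¹A = [[-3, 1], [-4, 0], [5, -3]].
P = (T⁻¹A)N⁻¹ = [[-1, 0], [0, -1], [3, -1]].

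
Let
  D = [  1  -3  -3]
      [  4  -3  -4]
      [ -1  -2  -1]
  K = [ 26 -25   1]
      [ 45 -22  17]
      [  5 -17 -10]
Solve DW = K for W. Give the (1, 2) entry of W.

2

Left-multiplying both sides by D⁻¹ gives W = D⁻¹K.
D has determinant 4; D⁻¹ = [[-5/4, 3/4, 3/4], [2, -1, -2], [-11/4, 5/4, 9/4]].
W = D⁻¹K = [[-5/4, 3/4, 3/4], [2, -1, -2], [-11/4, 5/4, 9/4]] · [[26, -25, 1], [45, -22, 17], [5, -17, -10]] = [[5, 2, 4], [-3, 6, 5], [-4, 3, -4]].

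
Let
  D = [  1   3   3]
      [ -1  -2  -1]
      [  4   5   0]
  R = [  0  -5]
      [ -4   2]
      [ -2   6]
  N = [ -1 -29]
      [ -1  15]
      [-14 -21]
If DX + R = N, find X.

X = [[2, -3], [-4, -3], [3, -4]]

DX = N − R = [[-1, -24], [3, 13], [-12, -27]].
Since D multiplies X on the left, X = D⁻¹(N − R).
det D = 2; the adjugate gives D⁻¹ = [[5/2, 15/2, 3/2], [-2, -6, -1], [3/2, 7/2, 1/2]].
X = D⁻¹(N − R) = [[2, -3], [-4, -3], [3, -4]].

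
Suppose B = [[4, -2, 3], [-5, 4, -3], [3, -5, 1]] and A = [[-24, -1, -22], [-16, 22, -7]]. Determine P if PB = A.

B is on the right of P, so right-multiply by B⁻¹: P = AB⁻¹.
B has determinant 3; B⁻¹ = [[-11/3, -13/3, -2], [-4/3, -5/3, -1], [13/3, 14/3, 2]].
P = AB⁻¹ = [[-24, -1, -22], [-16, 22, -7]] · [[-11/3, -13/3, -2], [-4/3, -5/3, -1], [13/3, 14/3, 2]] = [[-6, 3, 5], [-1, 0, -4]].

P = [[-6, 3, 5], [-1, 0, -4]]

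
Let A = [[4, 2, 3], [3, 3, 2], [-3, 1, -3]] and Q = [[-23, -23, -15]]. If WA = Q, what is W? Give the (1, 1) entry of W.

-2

A is on the right of W, so right-multiply by A⁻¹: W = QA⁻¹.
det A = -2; the adjugate gives A⁻¹ = [[11/2, -9/2, 5/2], [-3/2, 3/2, -1/2], [-6, 5, -3]].
W = QA⁻¹ = [[-23, -23, -15]] · [[11/2, -9/2, 5/2], [-3/2, 3/2, -1/2], [-6, 5, -3]] = [[-2, -6, -1]].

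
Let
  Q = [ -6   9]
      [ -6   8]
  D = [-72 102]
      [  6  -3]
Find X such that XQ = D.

X = [[6, 6], [5, -6]]

Q is on the right of X, so right-multiply by Q⁻¹: X = DQ⁻¹.
det Q = 6, so Q⁻¹ = [[4/3, -3/2], [1, -1]].
X = DQ⁻¹ = [[-72, 102], [6, -3]] · [[4/3, -3/2], [1, -1]] = [[6, 6], [5, -6]].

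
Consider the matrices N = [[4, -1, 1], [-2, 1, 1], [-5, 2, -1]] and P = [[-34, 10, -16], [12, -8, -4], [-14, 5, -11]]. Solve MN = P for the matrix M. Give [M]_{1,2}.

-6

N is on the right of M, so right-multiply by N⁻¹: M = PN⁻¹.
det N = -4; the adjugate gives N⁻¹ = [[3/4, -1/4, 1/2], [7/4, -1/4, 3/2], [-1/4, 3/4, -1/2]].
M = PN⁻¹ = [[-34, 10, -16], [12, -8, -4], [-14, 5, -11]] · [[3/4, -1/4, 1/2], [7/4, -1/4, 3/2], [-1/4, 3/4, -1/2]] = [[-4, -6, 6], [-4, -4, -4], [1, -6, 6]].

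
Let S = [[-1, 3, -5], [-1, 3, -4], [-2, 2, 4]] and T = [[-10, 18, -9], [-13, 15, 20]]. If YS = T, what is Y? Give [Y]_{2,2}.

Since S sits to the right of Y, Y = TS⁻¹.
S has determinant -4; S⁻¹ = [[-5, 11/2, -3/4], [-3, 7/2, -1/4], [-1, 1, 0]].
Y = TS⁻¹ = [[-10, 18, -9], [-13, 15, 20]] · [[-5, 11/2, -3/4], [-3, 7/2, -1/4], [-1, 1, 0]] = [[5, -1, 3], [0, 1, 6]].

1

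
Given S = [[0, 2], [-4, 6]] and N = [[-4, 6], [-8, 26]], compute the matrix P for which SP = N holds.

S is on the left of P, so left-multiply by S⁻¹: P = S⁻¹N.
S has determinant 8; S⁻¹ = [[3/4, -1/4], [1/2, 0]].
P = S⁻¹N = [[3/4, -1/4], [1/2, 0]] · [[-4, 6], [-8, 26]] = [[-1, -2], [-2, 3]].

P = [[-1, -2], [-2, 3]]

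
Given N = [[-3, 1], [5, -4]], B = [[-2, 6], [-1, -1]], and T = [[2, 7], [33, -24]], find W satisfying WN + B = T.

W = [[-3, -1], [-3, 5]]

WN = T − B = [[4, 1], [34, -23]].
N is on the right of W, so right-multiply by N⁻¹: W = (T − B)N⁻¹.
det N = 7; the adjugate gives N⁻¹ = [[-4/7, -1/7], [-5/7, -3/7]].
W = (T − B)N⁻¹ = [[-3, -1], [-3, 5]].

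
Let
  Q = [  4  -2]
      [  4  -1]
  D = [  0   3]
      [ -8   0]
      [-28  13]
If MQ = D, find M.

M = [[-3, 3], [2, -4], [-6, -1]]

Since Q sits to the right of M, M = DQ⁻¹.
det Q = 4, so Q⁻¹ = [[-1/4, 1/2], [-1, 1]].
M = DQ⁻¹ = [[0, 3], [-8, 0], [-28, 13]] · [[-1/4, 1/2], [-1, 1]] = [[-3, 3], [2, -4], [-6, -1]].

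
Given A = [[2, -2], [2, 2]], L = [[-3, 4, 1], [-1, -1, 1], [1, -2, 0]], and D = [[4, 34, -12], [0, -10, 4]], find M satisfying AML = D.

M = A⁻¹DL⁻¹ (apply A⁻¹ on the left and L⁻¹ on the right).
det A = 8, so A⁻¹ = [[1/4, 1/4], [-1/4, 1/4]].
det L = 1, so L⁻¹ = [[2, -2, 5], [1, -1, 2], [3, -2, 7]].
A⁻¹D = [[1, 6, -2], [-1, -11, 4]].
M = (A⁻¹D)L⁻¹ = [[2, -4, 3], [-1, 5, 1]].

M = [[2, -4, 3], [-1, 5, 1]]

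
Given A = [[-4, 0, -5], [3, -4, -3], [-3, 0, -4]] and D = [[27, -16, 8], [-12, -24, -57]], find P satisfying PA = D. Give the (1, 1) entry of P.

Right-multiplying both sides by A⁻¹ gives P = DA⁻¹.
det A = -4, so A⁻¹ = [[-4, 0, 5], [-21/4, -1/4, 27/4], [3, 0, -4]].
P = DA⁻¹ = [[27, -16, 8], [-12, -24, -57]] · [[-4, 0, 5], [-21/4, -1/4, 27/4], [3, 0, -4]] = [[0, 4, -5], [3, 6, 6]].

0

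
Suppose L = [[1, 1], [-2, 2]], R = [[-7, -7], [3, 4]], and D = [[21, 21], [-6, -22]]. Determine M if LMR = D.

M = [[0, 4], [-3, -4]]

Left-multiply by L⁻¹ and right-multiply by R⁻¹: M = L⁻¹DR⁻¹.
det L = 4, so L⁻¹ = [[1/2, -1/4], [1/2, 1/4]].
det R = -7, so R⁻¹ = [[-4/7, -1], [3/7, 1]].
L⁻¹D = [[12, 16], [9, 5]].
M = (L⁻¹D)R⁻¹ = [[0, 4], [-3, -4]].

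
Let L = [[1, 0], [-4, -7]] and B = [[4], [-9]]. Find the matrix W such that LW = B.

W = [[4], [-1]]

Since L multiplies W on the left, W = L⁻¹B.
L has determinant -7; L⁻¹ = [[1, 0], [-4/7, -1/7]].
W = L⁻¹B = [[1, 0], [-4/7, -1/7]] · [[4], [-9]] = [[4], [-1]].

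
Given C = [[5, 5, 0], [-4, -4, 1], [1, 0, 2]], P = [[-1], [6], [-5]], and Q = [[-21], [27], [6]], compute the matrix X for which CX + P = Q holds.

X = [[1], [-5], [5]]

CX = Q − P = [[-20], [21], [11]].
Left-multiplying both sides by C⁻¹ gives X = C⁻¹(Q − P).
det C = 5; the adjugate gives C⁻¹ = [[-8/5, -2, 1], [9/5, 2, -1], [4/5, 1, 0]].
X = C⁻¹(Q − P) = [[1], [-5], [5]].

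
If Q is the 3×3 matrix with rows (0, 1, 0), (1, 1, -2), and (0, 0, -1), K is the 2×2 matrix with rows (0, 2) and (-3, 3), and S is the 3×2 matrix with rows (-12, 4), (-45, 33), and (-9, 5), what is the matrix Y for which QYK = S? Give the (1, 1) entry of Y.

Y = Q⁻¹SK⁻¹ (apply Q⁻¹ on the left and K⁻¹ on the right).
det Q = 1, so Q⁻¹ = [[-1, 1, -2], [1, 0, 0], [0, 0, -1]].
det K = 6; the adjugate gives K⁻¹ = [[1/2, -1/3], [1/2, 0]].
Q⁻¹S = [[-15, 19], [-12, 4], [9, -5]].
Y = (Q⁻¹S)K⁻¹ = [[2, 5], [-4, 4], [2, -3]].

2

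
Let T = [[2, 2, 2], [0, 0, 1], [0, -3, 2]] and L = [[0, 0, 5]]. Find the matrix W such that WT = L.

W = [[0, 5, 0]]

T is on the right of W, so right-multiply by T⁻¹: W = LT⁻¹.
det T = 6, so T⁻¹ = [[1/2, -5/3, 1/3], [0, 2/3, -1/3], [0, 1, 0]].
W = LT⁻¹ = [[0, 0, 5]] · [[1/2, -5/3, 1/3], [0, 2/3, -1/3], [0, 1, 0]] = [[0, 5, 0]].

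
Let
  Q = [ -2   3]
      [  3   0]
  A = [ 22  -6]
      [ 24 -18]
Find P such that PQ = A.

Right-multiplying both sides by Q⁻¹ gives P = AQ⁻¹.
det Q = -9; the adjugate gives Q⁻¹ = [[0, 1/3], [1/3, 2/9]].
P = AQ⁻¹ = [[22, -6], [24, -18]] · [[0, 1/3], [1/3, 2/9]] = [[-2, 6], [-6, 4]].

P = [[-2, 6], [-6, 4]]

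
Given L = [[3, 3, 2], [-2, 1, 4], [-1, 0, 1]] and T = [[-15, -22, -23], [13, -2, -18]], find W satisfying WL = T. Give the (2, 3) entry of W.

0

Since L sits to the right of W, W = TL⁻¹.
L has determinant -1; L⁻¹ = [[-1, 3, -10], [2, -5, 16], [-1, 3, -9]].
W = TL⁻¹ = [[-15, -22, -23], [13, -2, -18]] · [[-1, 3, -10], [2, -5, 16], [-1, 3, -9]] = [[-6, -4, 5], [1, -5, 0]].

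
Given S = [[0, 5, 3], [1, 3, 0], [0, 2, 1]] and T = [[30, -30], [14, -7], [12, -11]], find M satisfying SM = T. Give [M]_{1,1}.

Left-multiplying both sides by S⁻¹ gives M = S⁻¹T.
S has determinant 1; S⁻¹ = [[3, 1, -9], [-1, 0, 3], [2, 0, -5]].
M = S⁻¹T = [[3, 1, -9], [-1, 0, 3], [2, 0, -5]] · [[30, -30], [14, -7], [12, -11]] = [[-4, 2], [6, -3], [0, -5]].

-4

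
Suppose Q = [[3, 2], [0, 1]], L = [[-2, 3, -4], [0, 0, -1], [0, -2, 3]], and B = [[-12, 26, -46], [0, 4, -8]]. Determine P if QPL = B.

Left-multiply by Q⁻¹ and right-multiply by L⁻¹: P = Q⁻¹BL⁻¹.
det Q = 3; the adjugate gives Q⁻¹ = [[1/3, -2/3], [0, 1]].
L has determinant 4; L⁻¹ = [[-1/2, -1/4, -3/4], [0, -3/2, -1/2], [0, -1, 0]].
Q⁻¹B = [[-4, 6, -10], [0, 4, -8]].
P = (Q⁻¹B)L⁻¹ = [[2, 2, 0], [0, 2, -2]].

P = [[2, 2, 0], [0, 2, -2]]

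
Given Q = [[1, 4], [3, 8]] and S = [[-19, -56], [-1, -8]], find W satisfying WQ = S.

W = [[-4, -5], [-4, 1]]

Since Q sits to the right of W, W = SQ⁻¹.
det Q = -4, so Q⁻¹ = [[-2, 1], [3/4, -1/4]].
W = SQ⁻¹ = [[-19, -56], [-1, -8]] · [[-2, 1], [3/4, -1/4]] = [[-4, -5], [-4, 1]].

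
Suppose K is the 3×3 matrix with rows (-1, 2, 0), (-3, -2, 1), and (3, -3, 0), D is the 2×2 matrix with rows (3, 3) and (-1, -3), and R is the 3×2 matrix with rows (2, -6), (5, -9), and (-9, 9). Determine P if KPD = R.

P = [[-2, -2], [0, 1], [-2, 3]]

Left-multiply by K⁻¹ and right-multiply by D⁻¹: P = K⁻¹RD⁻¹.
K has determinant 3; K⁻¹ = [[1, 0, 2/3], [1, 0, 1/3], [5, 1, 8/3]].
D has determinant -6; D⁻¹ = [[1/2, 1/2], [-1/6, -1/2]].
K⁻¹R = [[-4, 0], [-1, -3], [-9, -15]].
P = (K⁻¹R)D⁻¹ = [[-2, -2], [0, 1], [-2, 3]].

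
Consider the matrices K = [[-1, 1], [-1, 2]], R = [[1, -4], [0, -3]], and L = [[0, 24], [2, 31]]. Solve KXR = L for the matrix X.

X = [[2, 3], [2, -5]]

X = K⁻¹LR⁻¹ (apply K⁻¹ on the left and R⁻¹ on the right).
det K = -1, so K⁻¹ = [[-2, 1], [-1, 1]].
det R = -3; the adjugate gives R⁻¹ = [[1, -4/3], [0, -1/3]].
K⁻¹L = [[2, -17], [2, 7]].
X = (K⁻¹L)R⁻¹ = [[2, 3], [2, -5]].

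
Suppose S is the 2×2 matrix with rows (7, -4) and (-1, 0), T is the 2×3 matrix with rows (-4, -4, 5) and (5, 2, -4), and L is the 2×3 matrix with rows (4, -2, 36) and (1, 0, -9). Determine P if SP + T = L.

P = [[4, 2, 5], [5, 3, 1]]

SP = L − T = [[8, 2, 31], [-4, -2, -5]].
Since S multiplies P on the left, P = S⁻¹(L − T).
det S = -4; the adjugate gives S⁻¹ = [[0, -1], [-1/4, -7/4]].
P = S⁻¹(L − T) = [[4, 2, 5], [5, 3, 1]].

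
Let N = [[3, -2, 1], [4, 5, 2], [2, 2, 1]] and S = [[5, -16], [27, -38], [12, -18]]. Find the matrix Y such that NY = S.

Y = [[5, -6], [3, -2], [-4, -2]]

Since N multiplies Y on the left, Y = N⁻¹S.
det N = 1, so N⁻¹ = [[1, 4, -9], [0, 1, -2], [-2, -10, 23]].
Y = N⁻¹S = [[1, 4, -9], [0, 1, -2], [-2, -10, 23]] · [[5, -16], [27, -38], [12, -18]] = [[5, -6], [3, -2], [-4, -2]].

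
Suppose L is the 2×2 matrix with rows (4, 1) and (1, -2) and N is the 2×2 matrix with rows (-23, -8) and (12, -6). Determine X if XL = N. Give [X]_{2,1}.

2

Right-multiplying both sides by L⁻¹ gives X = NL⁻¹.
det L = -9; the adjugate gives L⁻¹ = [[2/9, 1/9], [1/9, -4/9]].
X = NL⁻¹ = [[-23, -8], [12, -6]] · [[2/9, 1/9], [1/9, -4/9]] = [[-6, 1], [2, 4]].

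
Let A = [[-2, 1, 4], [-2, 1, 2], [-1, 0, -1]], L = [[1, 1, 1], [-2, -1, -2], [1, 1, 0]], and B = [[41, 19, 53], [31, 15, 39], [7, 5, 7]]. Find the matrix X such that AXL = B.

Isolating X: multiply by A⁻¹ from the left and L⁻¹ from the right, so X = A⁻¹BL⁻¹.
det A = 2, so A⁻¹ = [[-1/2, 1/2, -1], [-2, 3, -2], [1/2, -1/2, 0]].
det L = -1, so L⁻¹ = [[-2, -1, 1], [2, 1, 0], [1, 0, -1]].
A⁻¹B = [[-12, -7, -14], [-3, -3, -3], [5, 2, 7]].
X = (A⁻¹B)L⁻¹ = [[-4, 5, 2], [-3, 0, 0], [1, -3, -2]].

X = [[-4, 5, 2], [-3, 0, 0], [1, -3, -2]]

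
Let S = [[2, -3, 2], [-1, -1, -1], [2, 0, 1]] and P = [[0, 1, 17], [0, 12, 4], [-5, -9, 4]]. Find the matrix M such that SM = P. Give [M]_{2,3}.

Left-multiplying both sides by S⁻¹ gives M = S⁻¹P.
S has determinant 5; S⁻¹ = [[-1/5, 3/5, 1], [-1/5, -2/5, 0], [2/5, -6/5, -1]].
M = S⁻¹P = [[-1/5, 3/5, 1], [-1/5, -2/5, 0], [2/5, -6/5, -1]] · [[0, 1, 17], [0, 12, 4], [-5, -9, 4]] = [[-5, -2, 3], [0, -5, -5], [5, -5, -2]].

-5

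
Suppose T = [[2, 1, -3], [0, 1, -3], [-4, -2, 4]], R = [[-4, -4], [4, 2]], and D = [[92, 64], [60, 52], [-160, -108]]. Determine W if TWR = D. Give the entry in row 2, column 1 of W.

-5

Isolating W: multiply by T⁻¹ from the left and R⁻¹ from the right, so W = T⁻¹DR⁻¹.
det T = -4; the adjugate gives T⁻¹ = [[1/2, -1/2, 0], [-3, 1, -3/2], [-1, 0, -1/2]].
det R = 8, so R⁻¹ = [[1/4, 1/2], [-1/2, -1/2]].
T⁻¹D = [[16, 6], [24, 22], [-12, -10]].
W = (T⁻¹D)R⁻¹ = [[1, 5], [-5, 1], [2, -1]].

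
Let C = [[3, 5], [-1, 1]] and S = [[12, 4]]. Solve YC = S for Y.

Right-multiplying both sides by C⁻¹ gives Y = SC⁻¹.
det C = 8, so C⁻¹ = [[1/8, -5/8], [1/8, 3/8]].
Y = SC⁻¹ = [[12, 4]] · [[1/8, -5/8], [1/8, 3/8]] = [[2, -6]].

Y = [[2, -6]]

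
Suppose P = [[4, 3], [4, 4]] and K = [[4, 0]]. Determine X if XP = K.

P is on the right of X, so right-multiply by P⁻¹: X = KP⁻¹.
det P = 4; the adjugate gives P⁻¹ = [[1, -3/4], [-1, 1]].
X = KP⁻¹ = [[4, 0]] · [[1, -3/4], [-1, 1]] = [[4, -3]].

X = [[4, -3]]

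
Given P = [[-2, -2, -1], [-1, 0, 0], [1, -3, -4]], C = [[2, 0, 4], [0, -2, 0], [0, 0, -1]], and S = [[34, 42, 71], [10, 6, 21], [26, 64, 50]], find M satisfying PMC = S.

M = [[-5, 3, 1], [-2, 5, 1], [-3, 5, -1]]

Isolating M: multiply by P⁻¹ from the left and C⁻¹ from the right, so M = P⁻¹SC⁻¹.
det P = 5; the adjugate gives P⁻¹ = [[0, -1, 0], [-4/5, 9/5, 1/5], [3/5, -8/5, -2/5]].
C has determinant 4; C⁻¹ = [[1/2, 0, 2], [0, -1/2, 0], [0, 0, -1]].
P⁻¹S = [[-10, -6, -21], [-4, -10, -9], [-6, -10, -11]].
M = (P⁻¹S)C⁻¹ = [[-5, 3, 1], [-2, 5, 1], [-3, 5, -1]].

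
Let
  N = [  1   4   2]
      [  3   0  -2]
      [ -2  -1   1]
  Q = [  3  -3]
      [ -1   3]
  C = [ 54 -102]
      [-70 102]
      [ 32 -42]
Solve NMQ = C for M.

M = N⁻¹CQ⁻¹ (apply N⁻¹ on the left and Q⁻¹ on the right).
N has determinant -4; N⁻¹ = [[1/2, 3/2, 2], [-1/4, -5/4, -2], [3/4, 7/4, 3]].
det Q = 6, so Q⁻¹ = [[1/2, 1/2], [1/6, 1/2]].
N⁻¹C = [[-14, 18], [10, -18], [14, -24]].
M = (N⁻¹C)Q⁻¹ = [[-4, 2], [2, -4], [3, -5]].

M = [[-4, 2], [2, -4], [3, -5]]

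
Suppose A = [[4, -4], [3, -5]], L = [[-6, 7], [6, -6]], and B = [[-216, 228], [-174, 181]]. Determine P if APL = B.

Isolating P: multiply by A⁻¹ from the left and L⁻¹ from the right, so P = A⁻¹BL⁻¹.
det A = -8, so A⁻¹ = [[5/8, -1/2], [3/8, -1/2]].
L has determinant -6; L⁻¹ = [[1, 7/6], [1, 1]].
A⁻¹B = [[-48, 52], [6, -5]].
P = (A⁻¹B)L⁻¹ = [[4, -4], [1, 2]].

P = [[4, -4], [1, 2]]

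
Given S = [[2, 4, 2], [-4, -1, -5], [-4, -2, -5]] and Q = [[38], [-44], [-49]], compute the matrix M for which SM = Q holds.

Left-multiplying both sides by S⁻¹ gives M = S⁻¹Q.
S has determinant -2; S⁻¹ = [[5/2, -8, 9], [0, 1, -1], [-2, 6, -7]].
M = S⁻¹Q = [[5/2, -8, 9], [0, 1, -1], [-2, 6, -7]] · [[38], [-44], [-49]] = [[6], [5], [3]].

M = [[6], [5], [3]]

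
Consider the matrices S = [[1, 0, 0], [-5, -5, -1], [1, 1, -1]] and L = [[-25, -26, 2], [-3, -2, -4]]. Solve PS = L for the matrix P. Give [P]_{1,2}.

Right-multiplying both sides by S⁻¹ gives P = LS⁻¹.
det S = 6, so S⁻¹ = [[1, 0, 0], [-1, -1/6, 1/6], [0, -1/6, -5/6]].
P = LS⁻¹ = [[-25, -26, 2], [-3, -2, -4]] · [[1, 0, 0], [-1, -1/6, 1/6], [0, -1/6, -5/6]] = [[1, 4, -6], [-1, 1, 3]].

4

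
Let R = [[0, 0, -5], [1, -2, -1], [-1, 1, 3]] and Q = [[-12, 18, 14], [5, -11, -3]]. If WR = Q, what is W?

W = [[2, -6, 6], [0, 6, 1]]

Right-multiplying both sides by R⁻¹ gives W = QR⁻¹.
det R = 5, so R⁻¹ = [[-1, -1, -2], [-2/5, -1, -1], [-1/5, 0, 0]].
W = QR⁻¹ = [[-12, 18, 14], [5, -11, -3]] · [[-1, -1, -2], [-2/5, -1, -1], [-1/5, 0, 0]] = [[2, -6, 6], [0, 6, 1]].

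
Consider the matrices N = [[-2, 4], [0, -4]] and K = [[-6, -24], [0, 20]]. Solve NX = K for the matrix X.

N is on the left of X, so left-multiply by N⁻¹: X = N⁻¹K.
det N = 8; the adjugate gives N⁻¹ = [[-1/2, -1/2], [0, -1/4]].
X = N⁻¹K = [[-1/2, -1/2], [0, -1/4]] · [[-6, -24], [0, 20]] = [[3, 2], [0, -5]].

X = [[3, 2], [0, -5]]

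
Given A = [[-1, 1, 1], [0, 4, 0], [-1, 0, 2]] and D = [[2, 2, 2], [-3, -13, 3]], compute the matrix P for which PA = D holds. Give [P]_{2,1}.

3

Since A sits to the right of P, P = DA⁻¹.
det A = -4; the adjugate gives A⁻¹ = [[-2, 1/2, 1], [0, 1/4, 0], [-1, 1/4, 1]].
P = DA⁻¹ = [[2, 2, 2], [-3, -13, 3]] · [[-2, 1/2, 1], [0, 1/4, 0], [-1, 1/4, 1]] = [[-6, 2, 4], [3, -4, 0]].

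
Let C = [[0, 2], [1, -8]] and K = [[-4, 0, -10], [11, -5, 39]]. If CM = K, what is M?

M = [[-5, -5, -1], [-2, 0, -5]]

Since C multiplies M on the left, M = C⁻¹K.
det C = -2; the adjugate gives C⁻¹ = [[4, 1], [1/2, 0]].
M = C⁻¹K = [[4, 1], [1/2, 0]] · [[-4, 0, -10], [11, -5, 39]] = [[-5, -5, -1], [-2, 0, -5]].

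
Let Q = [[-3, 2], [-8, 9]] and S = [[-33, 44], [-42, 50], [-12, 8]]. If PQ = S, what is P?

P = [[-5, 6], [-2, 6], [4, 0]]

Right-multiplying both sides by Q⁻¹ gives P = SQ⁻¹.
Q has determinant -11; Q⁻¹ = [[-9/11, 2/11], [-8/11, 3/11]].
P = SQ⁻¹ = [[-33, 44], [-42, 50], [-12, 8]] · [[-9/11, 2/11], [-8/11, 3/11]] = [[-5, 6], [-2, 6], [4, 0]].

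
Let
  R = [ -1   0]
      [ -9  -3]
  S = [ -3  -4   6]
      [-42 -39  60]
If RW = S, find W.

W = [[3, 4, -6], [5, 1, -2]]

Since R multiplies W on the left, W = R⁻¹S.
det R = 3, so R⁻¹ = [[-1, 0], [3, -1/3]].
W = R⁻¹S = [[-1, 0], [3, -1/3]] · [[-3, -4, 6], [-42, -39, 60]] = [[3, 4, -6], [5, 1, -2]].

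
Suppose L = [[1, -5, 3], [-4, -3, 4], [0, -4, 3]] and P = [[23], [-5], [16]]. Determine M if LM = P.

L is on the left of M, so left-multiply by L⁻¹: M = L⁻¹P.
det L = -5; the adjugate gives L⁻¹ = [[-7/5, -3/5, 11/5], [-12/5, -3/5, 16/5], [-16/5, -4/5, 23/5]].
M = L⁻¹P = [[-7/5, -3/5, 11/5], [-12/5, -3/5, 16/5], [-16/5, -4/5, 23/5]] · [[23], [-5], [16]] = [[6], [-1], [4]].

M = [[6], [-1], [4]]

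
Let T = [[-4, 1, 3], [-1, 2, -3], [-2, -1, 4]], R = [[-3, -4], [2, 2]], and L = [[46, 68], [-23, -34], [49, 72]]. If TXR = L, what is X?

X = [[4, 1], [3, 0], [-3, -2]]

Isolating X: multiply by T⁻¹ from the left and R⁻¹ from the right, so X = T⁻¹LR⁻¹.
T has determinant 5; T⁻¹ = [[1, -7/5, -9/5], [2, -2, -3], [1, -6/5, -7/5]].
det R = 2; the adjugate gives R⁻¹ = [[1, 2], [-1, -3/2]].
T⁻¹L = [[-10, -14], [-9, -12], [5, 8]].
X = (T⁻¹L)R⁻¹ = [[4, 1], [3, 0], [-3, -2]].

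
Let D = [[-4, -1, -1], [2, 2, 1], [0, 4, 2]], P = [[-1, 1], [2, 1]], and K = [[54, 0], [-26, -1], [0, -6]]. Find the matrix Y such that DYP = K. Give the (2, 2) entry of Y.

Y = D⁻¹KP⁻¹ (apply D⁻¹ on the left and P⁻¹ on the right).
D has determinant -4; D⁻¹ = [[0, 1/2, -1/4], [1, 2, -1/2], [-2, -4, 3/2]].
det P = -3, so P⁻¹ = [[-1/3, 1/3], [2/3, 1/3]].
D⁻¹K = [[-13, 1], [2, 1], [-4, -5]].
Y = (D⁻¹K)P⁻¹ = [[5, -4], [0, 1], [-2, -3]].

1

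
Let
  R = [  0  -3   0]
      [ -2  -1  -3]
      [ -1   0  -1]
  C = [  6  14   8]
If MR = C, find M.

Since R sits to the right of M, M = CR⁻¹.
R has determinant -3; R⁻¹ = [[-1/3, 1, -3], [-1/3, 0, 0], [1/3, -1, 2]].
M = CR⁻¹ = [[6, 14, 8]] · [[-1/3, 1, -3], [-1/3, 0, 0], [1/3, -1, 2]] = [[-4, -2, -2]].

M = [[-4, -2, -2]]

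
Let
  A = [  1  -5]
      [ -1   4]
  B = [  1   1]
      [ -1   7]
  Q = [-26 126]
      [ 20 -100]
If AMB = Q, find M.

M = [[3, -1], [2, -4]]

M = A⁻¹QB⁻¹ (apply A⁻¹ on the left and B⁻¹ on the right).
A has determinant -1; A⁻¹ = [[-4, -5], [-1, -1]].
det B = 8, so B⁻¹ = [[7/8, -1/8], [1/8, 1/8]].
A⁻¹Q = [[4, -4], [6, -26]].
M = (A⁻¹Q)B⁻¹ = [[3, -1], [2, -4]].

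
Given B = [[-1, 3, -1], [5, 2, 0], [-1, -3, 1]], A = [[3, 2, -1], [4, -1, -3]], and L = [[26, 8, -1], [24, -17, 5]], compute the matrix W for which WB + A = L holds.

WB = L − A = [[23, 6, 0], [20, -16, 8]].
Since B sits to the right of W, W = (L − A)B⁻¹.
det B = -4; the adjugate gives B⁻¹ = [[-1/2, 0, -1/2], [5/4, 1/2, 5/4], [13/4, 3/2, 17/4]].
W = (L − A)B⁻¹ = [[-4, 3, -4], [-4, 4, 4]].

W = [[-4, 3, -4], [-4, 4, 4]]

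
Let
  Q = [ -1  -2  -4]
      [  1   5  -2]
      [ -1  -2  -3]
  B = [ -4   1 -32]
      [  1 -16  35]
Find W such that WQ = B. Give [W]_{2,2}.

-6

Right-multiplying both sides by Q⁻¹ gives W = BQ⁻¹.
det Q = -3, so Q⁻¹ = [[19/3, -2/3, -8], [-5/3, 1/3, 2], [-1, 0, 1]].
W = BQ⁻¹ = [[-4, 1, -32], [1, -16, 35]] · [[19/3, -2/3, -8], [-5/3, 1/3, 2], [-1, 0, 1]] = [[5, 3, 2], [-2, -6, -5]].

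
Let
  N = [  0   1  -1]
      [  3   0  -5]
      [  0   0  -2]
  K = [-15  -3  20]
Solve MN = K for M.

Right-multiplying both sides by N⁻¹ gives M = KN⁻¹.
N has determinant 6; N⁻¹ = [[0, 1/3, -5/6], [1, 0, -1/2], [0, 0, -1/2]].
M = KN⁻¹ = [[-15, -3, 20]] · [[0, 1/3, -5/6], [1, 0, -1/2], [0, 0, -1/2]] = [[-3, -5, 4]].

M = [[-3, -5, 4]]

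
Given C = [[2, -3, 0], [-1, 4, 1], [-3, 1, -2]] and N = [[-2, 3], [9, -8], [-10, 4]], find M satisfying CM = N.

M = [[2, -3], [2, -3], [3, 1]]

Since C multiplies M on the left, M = C⁻¹N.
C has determinant -3; C⁻¹ = [[3, 2, 1], [5/3, 4/3, 2/3], [-11/3, -7/3, -5/3]].
M = C⁻¹N = [[3, 2, 1], [5/3, 4/3, 2/3], [-11/3, -7/3, -5/3]] · [[-2, 3], [9, -8], [-10, 4]] = [[2, -3], [2, -3], [3, 1]].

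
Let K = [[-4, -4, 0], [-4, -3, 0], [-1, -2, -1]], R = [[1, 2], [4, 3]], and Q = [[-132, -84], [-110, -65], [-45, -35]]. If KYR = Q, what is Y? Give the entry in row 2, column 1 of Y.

2

Isolating Y: multiply by K⁻¹ from the left and R⁻¹ from the right, so Y = K⁻¹QR⁻¹.
det K = 4, so K⁻¹ = [[3/4, -1, 0], [-1, 1, 0], [5/4, -1, -1]].
det R = -5; the adjugate gives R⁻¹ = [[-3/5, 2/5], [4/5, -1/5]].
K⁻¹Q = [[11, 2], [22, 19], [-10, -5]].
Y = (K⁻¹Q)R⁻¹ = [[-5, 4], [2, 5], [2, -3]].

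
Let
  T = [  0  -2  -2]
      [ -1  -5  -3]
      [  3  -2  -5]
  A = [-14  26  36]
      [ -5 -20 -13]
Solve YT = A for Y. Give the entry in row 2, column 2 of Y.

T is on the right of Y, so right-multiply by T⁻¹: Y = AT⁻¹.
det T = -6, so T⁻¹ = [[-19/6, 1, 2/3], [7/3, -1, -1/3], [-17/6, 1, 1/3]].
Y = AT⁻¹ = [[-14, 26, 36], [-5, -20, -13]] · [[-19/6, 1, 2/3], [7/3, -1, -1/3], [-17/6, 1, 1/3]] = [[3, -4, -6], [6, 2, -1]].

2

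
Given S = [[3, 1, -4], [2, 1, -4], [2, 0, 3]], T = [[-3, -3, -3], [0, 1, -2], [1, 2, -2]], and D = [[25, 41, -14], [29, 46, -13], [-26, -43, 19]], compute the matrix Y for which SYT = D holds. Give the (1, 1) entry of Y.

1

Isolating Y: multiply by S⁻¹ from the left and T⁻¹ from the right, so Y = S⁻¹DT⁻¹.
S has determinant 3; S⁻¹ = [[1, -1, 0], [-14/3, 17/3, 4/3], [-2/3, 2/3, 1/3]].
det T = 3; the adjugate gives T⁻¹ = [[2/3, -4, 3], [-2/3, 3, -2], [-1/3, 1, -1]].
S⁻¹D = [[-4, -5, -1], [13, 12, 17], [-6, -11, 7]].
Y = (S⁻¹D)T⁻¹ = [[1, 0, -1], [-5, 1, -2], [1, -2, -3]].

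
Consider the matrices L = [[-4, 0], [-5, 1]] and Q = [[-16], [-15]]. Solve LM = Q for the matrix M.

Left-multiplying both sides by L⁻¹ gives M = L⁻¹Q.
det L = -4, so L⁻¹ = [[-1/4, 0], [-5/4, 1]].
M = L⁻¹Q = [[-1/4, 0], [-5/4, 1]] · [[-16], [-15]] = [[4], [5]].

M = [[4], [5]]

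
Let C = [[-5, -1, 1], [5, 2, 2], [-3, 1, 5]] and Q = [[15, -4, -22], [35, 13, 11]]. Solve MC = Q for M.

C is on the right of M, so right-multiply by C⁻¹: M = QC⁻¹.
det C = 2; the adjugate gives C⁻¹ = [[4, 3, -2], [-31/2, -11, 15/2], [11/2, 4, -5/2]].
M = QC⁻¹ = [[15, -4, -22], [35, 13, 11]] · [[4, 3, -2], [-31/2, -11, 15/2], [11/2, 4, -5/2]] = [[1, 1, -5], [-1, 6, 0]].

M = [[1, 1, -5], [-1, 6, 0]]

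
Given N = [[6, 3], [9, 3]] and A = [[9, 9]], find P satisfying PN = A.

Since N sits to the right of P, P = AN⁻¹.
det N = -9; the adjugate gives N⁻¹ = [[-1/3, 1/3], [1, -2/3]].
P = AN⁻¹ = [[9, 9]] · [[-1/3, 1/3], [1, -2/3]] = [[6, -3]].

P = [[6, -3]]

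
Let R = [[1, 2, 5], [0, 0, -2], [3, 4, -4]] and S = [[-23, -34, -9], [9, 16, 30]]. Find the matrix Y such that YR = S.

Y = [[-5, 4, -6], [6, -2, 1]]

Right-multiplying both sides by R⁻¹ gives Y = SR⁻¹.
det R = -4, so R⁻¹ = [[-2, -7, 1], [3/2, 19/4, -1/2], [0, -1/2, 0]].
Y = SR⁻¹ = [[-23, -34, -9], [9, 16, 30]] · [[-2, -7, 1], [3/2, 19/4, -1/2], [0, -1/2, 0]] = [[-5, 4, -6], [6, -2, 1]].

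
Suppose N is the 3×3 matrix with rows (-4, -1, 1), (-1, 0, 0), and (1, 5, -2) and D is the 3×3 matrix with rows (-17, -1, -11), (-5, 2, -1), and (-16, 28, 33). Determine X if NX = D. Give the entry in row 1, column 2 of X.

-2

Since N multiplies X on the left, X = N⁻¹D.
det N = -3, so N⁻¹ = [[0, -1, 0], [2/3, -7/3, 1/3], [5/3, -19/3, 1/3]].
X = N⁻¹D = [[0, -1, 0], [2/3, -7/3, 1/3], [5/3, -19/3, 1/3]] · [[-17, -1, -11], [-5, 2, -1], [-16, 28, 33]] = [[5, -2, 1], [-5, 4, 6], [-2, -5, -1]].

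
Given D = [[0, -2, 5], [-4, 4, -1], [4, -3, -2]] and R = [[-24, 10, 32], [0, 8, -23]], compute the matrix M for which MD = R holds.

D is on the right of M, so right-multiply by D⁻¹: M = RD⁻¹.
det D = 4; the adjugate gives D⁻¹ = [[-11/4, -19/4, -9/2], [-3, -5, -5], [-1, -2, -2]].
M = RD⁻¹ = [[-24, 10, 32], [0, 8, -23]] · [[-11/4, -19/4, -9/2], [-3, -5, -5], [-1, -2, -2]] = [[4, 0, -6], [-1, 6, 6]].

M = [[4, 0, -6], [-1, 6, 6]]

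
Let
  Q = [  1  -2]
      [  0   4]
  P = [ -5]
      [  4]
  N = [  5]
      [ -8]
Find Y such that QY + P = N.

Y = [[4], [-3]]

QY = N − P = [[10], [-12]].
Since Q multiplies Y on the left, Y = Q⁻¹(N − P).
det Q = 4, so Q⁻¹ = [[1, 1/2], [0, 1/4]].
Y = Q⁻¹(N − P) = [[4], [-3]].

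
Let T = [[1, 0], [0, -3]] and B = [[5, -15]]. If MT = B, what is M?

T is on the right of M, so right-multiply by T⁻¹: M = BT⁻¹.
det T = -3, so T⁻¹ = [[1, 0], [0, -1/3]].
M = BT⁻¹ = [[5, -15]] · [[1, 0], [0, -1/3]] = [[5, 5]].

M = [[5, 5]]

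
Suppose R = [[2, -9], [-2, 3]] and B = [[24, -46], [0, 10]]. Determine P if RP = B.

P = [[-6, 4], [-4, 6]]

R is on the left of P, so left-multiply by R⁻¹: P = R⁻¹B.
R has determinant -12; R⁻¹ = [[-1/4, -3/4], [-1/6, -1/6]].
P = R⁻¹B = [[-1/4, -3/4], [-1/6, -1/6]] · [[24, -46], [0, 10]] = [[-6, 4], [-4, 6]].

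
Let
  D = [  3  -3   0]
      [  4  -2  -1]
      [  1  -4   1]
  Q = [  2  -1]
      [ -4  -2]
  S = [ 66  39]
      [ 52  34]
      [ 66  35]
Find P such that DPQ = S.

P = [[-1, -4], [0, 2], [0, -5]]

Left-multiply by D⁻¹ and right-multiply by Q⁻¹: P = D⁻¹SQ⁻¹.
D has determinant -3; D⁻¹ = [[2, -1, -1], [5/3, -1, -1], [14/3, -3, -2]].
Q has determinant -8; Q⁻¹ = [[1/4, -1/8], [-1/2, -1/4]].
D⁻¹S = [[14, 9], [-8, -4], [20, 10]].
P = (D⁻¹S)Q⁻¹ = [[-1, -4], [0, 2], [0, -5]].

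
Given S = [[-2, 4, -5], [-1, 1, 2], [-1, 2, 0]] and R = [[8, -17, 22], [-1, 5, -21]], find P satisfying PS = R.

S is on the right of P, so right-multiply by S⁻¹: P = RS⁻¹.
det S = 5, so S⁻¹ = [[-4/5, -2, 13/5], [-2/5, -1, 9/5], [-1/5, 0, 2/5]].
P = RS⁻¹ = [[8, -17, 22], [-1, 5, -21]] · [[-4/5, -2, 13/5], [-2/5, -1, 9/5], [-1/5, 0, 2/5]] = [[-4, 1, -1], [3, -3, -2]].

P = [[-4, 1, -1], [3, -3, -2]]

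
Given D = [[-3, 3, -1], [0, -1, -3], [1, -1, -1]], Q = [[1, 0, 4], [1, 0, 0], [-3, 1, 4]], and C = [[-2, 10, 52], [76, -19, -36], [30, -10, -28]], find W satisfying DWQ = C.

W = [[-1, -4, -1], [-1, 3, 4], [-3, -4, 5]]

Left-multiply by D⁻¹ and right-multiply by Q⁻¹: W = D⁻¹CQ⁻¹.
det D = -4; the adjugate gives D⁻¹ = [[1/2, -1, 5/2], [3/4, -1, 9/4], [-1/4, 0, -3/4]].
det Q = 4, so Q⁻¹ = [[0, 1, 0], [-1, 4, 1], [1/4, -1/4, 0]].
D⁻¹C = [[-2, -1, -8], [-10, 4, 12], [-22, 5, 8]].
W = (D⁻¹C)Q⁻¹ = [[-1, -4, -1], [-1, 3, 4], [-3, -4, 5]].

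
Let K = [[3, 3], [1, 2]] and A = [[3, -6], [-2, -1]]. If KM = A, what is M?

M = [[4, -3], [-3, 1]]

Since K multiplies M on the left, M = K⁻¹A.
det K = 3, so K⁻¹ = [[2/3, -1], [-1/3, 1]].
M = K⁻¹A = [[2/3, -1], [-1/3, 1]] · [[3, -6], [-2, -1]] = [[4, -3], [-3, 1]].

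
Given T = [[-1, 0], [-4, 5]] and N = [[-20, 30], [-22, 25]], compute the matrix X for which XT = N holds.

X = [[-4, 6], [2, 5]]

T is on the right of X, so right-multiply by T⁻¹: X = NT⁻¹.
T has determinant -5; T⁻¹ = [[-1, 0], [-4/5, 1/5]].
X = NT⁻¹ = [[-20, 30], [-22, 25]] · [[-1, 0], [-4/5, 1/5]] = [[-4, 6], [2, 5]].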